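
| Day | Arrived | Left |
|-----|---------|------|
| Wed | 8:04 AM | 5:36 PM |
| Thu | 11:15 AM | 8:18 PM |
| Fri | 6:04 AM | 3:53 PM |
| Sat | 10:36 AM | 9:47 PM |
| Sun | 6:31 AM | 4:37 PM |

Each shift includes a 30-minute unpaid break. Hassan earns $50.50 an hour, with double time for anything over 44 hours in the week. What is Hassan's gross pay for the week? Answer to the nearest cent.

$2543.52

Wed: 8:04 AM–5:36 PM = 9 h 32 min; less 30 min break → 9 h 2 min
Thu: 11:15 AM–8:18 PM = 9 h 3 min; less 30 min break → 8 h 33 min
Fri: 6:04 AM–3:53 PM = 9 h 49 min; less 30 min break → 9 h 19 min
Sat: 10:36 AM–9:47 PM = 11 h 11 min; less 30 min break → 10 h 41 min
Sun: 6:31 AM–4:37 PM = 10 h 6 min; less 30 min break → 9 h 36 min
Total worked: 47 h 11 min = 2831 min.
Regular 44 h 0 min = 2640 min at $50.50/h; overtime 3 h 11 min = 191 min at $101.00/h.
Pay = (2640 × $50.50 + 191 × $101.00) ÷ 60 = $2543.52.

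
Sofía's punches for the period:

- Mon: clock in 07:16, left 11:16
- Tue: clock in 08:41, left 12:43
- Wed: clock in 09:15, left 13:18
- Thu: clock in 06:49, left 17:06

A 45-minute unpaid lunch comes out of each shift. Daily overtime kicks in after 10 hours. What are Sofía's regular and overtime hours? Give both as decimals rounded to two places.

Regular 19.37 hours, overtime 0.00 hours

Mon: 07:16–11:16 = 4 h 0 min; less 45 min break → 3 h 15 min
Tue: 08:41–12:43 = 4 h 2 min; less 45 min break → 3 h 17 min
Wed: 09:15–13:18 = 4 h 3 min; less 45 min break → 3 h 18 min
Thu: 06:49–17:06 = 10 h 17 min; less 45 min break → 9 h 32 min
Mon reg 3 h 15 min / OT 0 h 0 min; Tue reg 3 h 17 min / OT 0 h 0 min; Wed reg 3 h 18 min / OT 0 h 0 min; Thu reg 9 h 32 min / OT 0 h 0 min.
Totals: regular 19 h 22 min, overtime 0 h 0 min.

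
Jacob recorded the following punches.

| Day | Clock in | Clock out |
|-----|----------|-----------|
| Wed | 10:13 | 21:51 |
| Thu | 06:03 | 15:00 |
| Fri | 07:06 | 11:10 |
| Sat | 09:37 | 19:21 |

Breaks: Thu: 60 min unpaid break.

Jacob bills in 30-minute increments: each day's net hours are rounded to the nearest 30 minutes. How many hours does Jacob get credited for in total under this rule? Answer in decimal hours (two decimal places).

Wed: 10:13–21:51 = 11 h 38 min → rounds to 11 h 30 min
Thu: 06:03–15:00 = 8 h 57 min − 60 min = 7 h 57 min → rounds to 8 h 0 min
Fri: 07:06–11:10 = 4 h 4 min → rounds to 4 h 0 min
Sat: 09:37–19:21 = 9 h 44 min → rounds to 9 h 30 min
Total credited: 33 h 0 min.

33.00 hours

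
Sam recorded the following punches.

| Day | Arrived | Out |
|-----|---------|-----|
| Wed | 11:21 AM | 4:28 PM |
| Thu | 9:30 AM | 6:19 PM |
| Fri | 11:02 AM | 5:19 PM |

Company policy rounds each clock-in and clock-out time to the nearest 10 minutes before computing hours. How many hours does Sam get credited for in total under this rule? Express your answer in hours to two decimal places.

20.33 hours

Wed: in 11:21 AM→11:20 AM, out 4:28 PM→4:30 PM; 5 h 10 min
Thu: in 9:30 AM→9:30 AM, out 6:19 PM→6:20 PM; 8 h 50 min
Fri: in 11:02 AM→11:00 AM, out 5:19 PM→5:20 PM; 6 h 20 min
Total credited: 20 h 20 min.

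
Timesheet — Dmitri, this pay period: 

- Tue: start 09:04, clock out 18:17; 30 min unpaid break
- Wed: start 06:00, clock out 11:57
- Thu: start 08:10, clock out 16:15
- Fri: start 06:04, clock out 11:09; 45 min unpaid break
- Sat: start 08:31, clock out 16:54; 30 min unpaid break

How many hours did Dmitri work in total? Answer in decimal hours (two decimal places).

34.97 hours

Tue: 09:04–18:17 = 9 h 13 min; less 30 min break → 8 h 43 min
Wed: 06:00–11:57 = 5 h 57 min
Thu: 08:10–16:15 = 8 h 5 min
Fri: 06:04–11:09 = 5 h 5 min; less 45 min break → 4 h 20 min
Sat: 08:31–16:54 = 8 h 23 min; less 30 min break → 7 h 53 min
Total: 8 h 43 min + 5 h 57 min + 8 h 5 min + 4 h 20 min + 7 h 53 min = 34 h 58 min.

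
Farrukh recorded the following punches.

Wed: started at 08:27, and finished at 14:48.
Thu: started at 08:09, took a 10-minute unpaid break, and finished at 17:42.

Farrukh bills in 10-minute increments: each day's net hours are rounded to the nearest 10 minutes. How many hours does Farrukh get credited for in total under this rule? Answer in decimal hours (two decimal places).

15.67 hours

Wed: 08:27–14:48 = 6 h 21 min → rounds to 6 h 20 min
Thu: 08:09–17:42 = 9 h 33 min − 10 min = 9 h 23 min → rounds to 9 h 20 min
Total credited: 15 h 40 min.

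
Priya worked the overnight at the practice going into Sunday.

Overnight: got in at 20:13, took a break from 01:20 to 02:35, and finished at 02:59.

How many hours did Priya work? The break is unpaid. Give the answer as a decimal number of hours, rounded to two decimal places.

Overnight: 20:13 → midnight = 3 h 47 min; midnight → 02:59 = 2 h 59 min; span 6 h 46 min; less 75 min break → 5 h 31 min

5.52 hours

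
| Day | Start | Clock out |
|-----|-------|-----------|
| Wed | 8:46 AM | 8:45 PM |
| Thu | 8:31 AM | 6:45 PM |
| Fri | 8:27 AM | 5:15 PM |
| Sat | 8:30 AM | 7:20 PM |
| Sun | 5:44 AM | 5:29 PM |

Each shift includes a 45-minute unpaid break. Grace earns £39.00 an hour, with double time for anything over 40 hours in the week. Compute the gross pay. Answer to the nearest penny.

£2328.30

Wed: 8:46 AM–8:45 PM = 11 h 59 min; less 45 min break → 11 h 14 min
Thu: 8:31 AM–6:45 PM = 10 h 14 min; less 45 min break → 9 h 29 min
Fri: 8:27 AM–5:15 PM = 8 h 48 min; less 45 min break → 8 h 3 min
Sat: 8:30 AM–7:20 PM = 10 h 50 min; less 45 min break → 10 h 5 min
Sun: 5:44 AM–5:29 PM = 11 h 45 min; less 45 min break → 11 h 0 min
Total worked: 49 h 51 min = 2991 min.
Regular 40 h 0 min = 2400 min at £39.00/h; overtime 9 h 51 min = 591 min at £78.00/h.
Pay = (2400 × £39.00 + 591 × £78.00) ÷ 60 = £2328.30.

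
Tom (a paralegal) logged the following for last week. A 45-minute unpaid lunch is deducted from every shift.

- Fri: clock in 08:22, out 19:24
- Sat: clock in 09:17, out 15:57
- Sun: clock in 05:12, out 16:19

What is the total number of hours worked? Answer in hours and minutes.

26 h 34 min

Fri: 08:22–19:24 = 11 h 2 min; less 45 min break → 10 h 17 min
Sat: 09:17–15:57 = 6 h 40 min; less 45 min break → 5 h 55 min
Sun: 05:12–16:19 = 11 h 7 min; less 45 min break → 10 h 22 min
Total: 10 h 17 min + 5 h 55 min + 10 h 22 min = 26 h 34 min.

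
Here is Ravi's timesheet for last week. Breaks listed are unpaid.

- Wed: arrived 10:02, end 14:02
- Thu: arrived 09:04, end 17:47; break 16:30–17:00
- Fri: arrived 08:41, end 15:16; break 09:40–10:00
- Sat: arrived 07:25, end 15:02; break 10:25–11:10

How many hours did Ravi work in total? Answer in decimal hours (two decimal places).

25.33 hours

Wed: 10:02–14:02 = 4 h 0 min
Thu: 09:04–17:47 = 8 h 43 min; less 30 min break → 8 h 13 min
Fri: 08:41–15:16 = 6 h 35 min; less 20 min break → 6 h 15 min
Sat: 07:25–15:02 = 7 h 37 min; less 45 min break → 6 h 52 min
Total: 4 h 0 min + 8 h 13 min + 6 h 15 min + 6 h 52 min = 25 h 20 min.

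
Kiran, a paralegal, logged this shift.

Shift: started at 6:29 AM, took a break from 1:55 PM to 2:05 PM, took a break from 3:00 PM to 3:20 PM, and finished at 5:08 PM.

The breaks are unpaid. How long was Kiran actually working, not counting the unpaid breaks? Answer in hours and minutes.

Shift: 6:29 AM–5:08 PM = 10 h 39 min; less 30 min break → 10 h 9 min

10 h 9 min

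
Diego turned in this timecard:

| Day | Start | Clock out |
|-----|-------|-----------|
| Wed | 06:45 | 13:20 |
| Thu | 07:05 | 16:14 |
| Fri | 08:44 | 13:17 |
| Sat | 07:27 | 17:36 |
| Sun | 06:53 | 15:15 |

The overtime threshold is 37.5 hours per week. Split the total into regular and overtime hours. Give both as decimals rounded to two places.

Wed: 06:45–13:20 = 6 h 35 min
Thu: 07:05–16:14 = 9 h 9 min
Fri: 08:44–13:17 = 4 h 33 min
Sat: 07:27–17:36 = 10 h 9 min
Sun: 06:53–15:15 = 8 h 22 min
Total worked: 38 h 48 min = 38.80 h.
Threshold 37.5 h → overtime 1 h 18 min, regular 37 h 30 min.

Regular 37.50 hours, overtime 1.30 hours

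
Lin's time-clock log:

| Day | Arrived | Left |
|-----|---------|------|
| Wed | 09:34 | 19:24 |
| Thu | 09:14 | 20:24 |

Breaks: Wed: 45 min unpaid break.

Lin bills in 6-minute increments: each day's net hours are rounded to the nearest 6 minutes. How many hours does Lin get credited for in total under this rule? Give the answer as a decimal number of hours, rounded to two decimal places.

20.30 hours

Wed: 09:34–19:24 = 9 h 50 min − 45 min = 9 h 5 min → rounds to 9 h 6 min
Thu: 09:14–20:24 = 11 h 10 min → rounds to 11 h 12 min
Total credited: 20 h 18 min.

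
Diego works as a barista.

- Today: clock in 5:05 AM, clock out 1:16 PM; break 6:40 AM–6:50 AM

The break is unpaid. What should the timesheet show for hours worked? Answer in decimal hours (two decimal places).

8.02 hours

Today: 5:05 AM–1:16 PM = 8 h 11 min; less 10 min break → 8 h 1 min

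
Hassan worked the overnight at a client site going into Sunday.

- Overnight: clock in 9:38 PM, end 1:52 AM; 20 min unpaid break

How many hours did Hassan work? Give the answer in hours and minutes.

Overnight: 9:38 PM → midnight = 2 h 22 min; midnight → 1:52 AM = 1 h 52 min; span 4 h 14 min; less 20 min break → 3 h 54 min

3 h 54 min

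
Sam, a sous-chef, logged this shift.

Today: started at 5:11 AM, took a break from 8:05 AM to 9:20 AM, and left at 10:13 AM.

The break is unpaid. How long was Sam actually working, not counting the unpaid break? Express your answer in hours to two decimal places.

Today: 5:11 AM–10:13 AM = 5 h 2 min; less 75 min break → 3 h 47 min

3.78 hours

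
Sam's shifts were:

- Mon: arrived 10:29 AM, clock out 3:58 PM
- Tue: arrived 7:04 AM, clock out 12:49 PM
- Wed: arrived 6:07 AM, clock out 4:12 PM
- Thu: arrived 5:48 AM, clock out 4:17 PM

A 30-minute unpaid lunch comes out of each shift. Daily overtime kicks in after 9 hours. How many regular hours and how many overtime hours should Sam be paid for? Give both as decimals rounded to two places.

Regular 28.23 hours, overtime 1.57 hours

Mon: 10:29 AM–3:58 PM = 5 h 29 min; less 30 min break → 4 h 59 min
Tue: 7:04 AM–12:49 PM = 5 h 45 min; less 30 min break → 5 h 15 min
Wed: 6:07 AM–4:12 PM = 10 h 5 min; less 30 min break → 9 h 35 min
Thu: 5:48 AM–4:17 PM = 10 h 29 min; less 30 min break → 9 h 59 min
Mon reg 4 h 59 min / OT 0 h 0 min; Tue reg 5 h 15 min / OT 0 h 0 min; Wed reg 9 h 0 min / OT 0 h 35 min; Thu reg 9 h 0 min / OT 0 h 59 min.
Totals: regular 28 h 14 min, overtime 1 h 34 min.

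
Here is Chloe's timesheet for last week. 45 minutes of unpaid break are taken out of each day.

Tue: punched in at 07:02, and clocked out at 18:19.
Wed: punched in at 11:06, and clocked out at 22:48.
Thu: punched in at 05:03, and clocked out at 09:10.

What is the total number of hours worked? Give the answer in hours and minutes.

24 h 51 min

Tue: 07:02–18:19 = 11 h 17 min; less 45 min break → 10 h 32 min
Wed: 11:06–22:48 = 11 h 42 min; less 45 min break → 10 h 57 min
Thu: 05:03–09:10 = 4 h 7 min; less 45 min break → 3 h 22 min
Total: 10 h 32 min + 10 h 57 min + 3 h 22 min = 24 h 51 min.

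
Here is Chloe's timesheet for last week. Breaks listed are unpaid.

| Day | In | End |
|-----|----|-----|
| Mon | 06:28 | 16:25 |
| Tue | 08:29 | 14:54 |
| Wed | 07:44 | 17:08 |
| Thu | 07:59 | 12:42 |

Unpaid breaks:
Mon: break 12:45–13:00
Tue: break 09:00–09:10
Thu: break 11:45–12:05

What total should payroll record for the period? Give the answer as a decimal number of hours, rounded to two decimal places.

Mon: 06:28–16:25 = 9 h 57 min; less 15 min break → 9 h 42 min
Tue: 08:29–14:54 = 6 h 25 min; less 10 min break → 6 h 15 min
Wed: 07:44–17:08 = 9 h 24 min
Thu: 07:59–12:42 = 4 h 43 min; less 20 min break → 4 h 23 min
Total: 9 h 42 min + 6 h 15 min + 9 h 24 min + 4 h 23 min = 29 h 44 min.

29.73 hours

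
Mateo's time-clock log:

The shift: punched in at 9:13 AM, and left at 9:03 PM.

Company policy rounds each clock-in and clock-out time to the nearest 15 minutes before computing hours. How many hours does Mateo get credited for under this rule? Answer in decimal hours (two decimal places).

11.75 hours

The shift: in 9:13 AM→9:15 AM, out 9:03 PM→9:00 PM; 11 h 45 min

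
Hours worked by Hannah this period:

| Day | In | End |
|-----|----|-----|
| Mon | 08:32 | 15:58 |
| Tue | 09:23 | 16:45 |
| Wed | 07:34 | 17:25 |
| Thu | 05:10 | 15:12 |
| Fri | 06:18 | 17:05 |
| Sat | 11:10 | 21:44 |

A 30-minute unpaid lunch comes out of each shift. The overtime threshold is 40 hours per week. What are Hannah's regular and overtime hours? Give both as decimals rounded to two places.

Mon: 08:32–15:58 = 7 h 26 min; less 30 min break → 6 h 56 min
Tue: 09:23–16:45 = 7 h 22 min; less 30 min break → 6 h 52 min
Wed: 07:34–17:25 = 9 h 51 min; less 30 min break → 9 h 21 min
Thu: 05:10–15:12 = 10 h 2 min; less 30 min break → 9 h 32 min
Fri: 06:18–17:05 = 10 h 47 min; less 30 min break → 10 h 17 min
Sat: 11:10–21:44 = 10 h 34 min; less 30 min break → 10 h 4 min
Total worked: 53 h 2 min = 53.03 h.
Threshold 40 h → overtime 13 h 2 min, regular 40 h 0 min.

Regular 40.00 hours, overtime 13.03 hours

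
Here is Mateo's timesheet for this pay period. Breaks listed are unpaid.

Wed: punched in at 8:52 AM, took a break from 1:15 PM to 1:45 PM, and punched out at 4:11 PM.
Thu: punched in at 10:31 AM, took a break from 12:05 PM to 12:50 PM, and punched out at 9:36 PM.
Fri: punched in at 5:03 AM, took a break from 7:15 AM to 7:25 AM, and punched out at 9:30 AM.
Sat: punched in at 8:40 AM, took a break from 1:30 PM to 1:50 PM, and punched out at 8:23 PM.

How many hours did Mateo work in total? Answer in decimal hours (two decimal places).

Wed: 8:52 AM–4:11 PM = 7 h 19 min; less 30 min break → 6 h 49 min
Thu: 10:31 AM–9:36 PM = 11 h 5 min; less 45 min break → 10 h 20 min
Fri: 5:03 AM–9:30 AM = 4 h 27 min; less 10 min break → 4 h 17 min
Sat: 8:40 AM–8:23 PM = 11 h 43 min; less 20 min break → 11 h 23 min
Total: 6 h 49 min + 10 h 20 min + 4 h 17 min + 11 h 23 min = 32 h 49 min.

32.82 hours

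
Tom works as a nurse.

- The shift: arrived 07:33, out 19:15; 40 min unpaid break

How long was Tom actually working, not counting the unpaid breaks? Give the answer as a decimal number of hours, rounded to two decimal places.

The shift: 07:33–19:15 = 11 h 42 min; less 40 min break → 11 h 2 min

11.03 hours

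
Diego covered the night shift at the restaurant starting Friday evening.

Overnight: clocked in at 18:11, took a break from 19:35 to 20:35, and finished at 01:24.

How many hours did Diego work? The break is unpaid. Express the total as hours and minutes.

Overnight: 18:11 → midnight = 5 h 49 min; midnight → 01:24 = 1 h 24 min; span 7 h 13 min; less 60 min break → 6 h 13 min

6 h 13 min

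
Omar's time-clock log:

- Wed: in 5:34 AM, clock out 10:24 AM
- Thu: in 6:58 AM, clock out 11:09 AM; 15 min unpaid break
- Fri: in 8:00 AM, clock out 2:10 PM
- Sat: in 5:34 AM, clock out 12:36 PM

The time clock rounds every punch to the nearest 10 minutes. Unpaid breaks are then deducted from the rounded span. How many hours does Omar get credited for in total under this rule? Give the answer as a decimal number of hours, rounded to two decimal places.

Wed: in 5:34 AM→5:30 AM, out 10:24 AM→10:20 AM; 4 h 50 min
Thu: in 6:58 AM→7:00 AM, out 11:09 AM→11:10 AM; 4 h 10 min − 15 min = 3 h 55 min
Fri: in 8:00 AM→8:00 AM, out 2:10 PM→2:10 PM; 6 h 10 min
Sat: in 5:34 AM→5:30 AM, out 12:36 PM→12:40 PM; 7 h 10 min
Total credited: 22 h 5 min.

22.08 hours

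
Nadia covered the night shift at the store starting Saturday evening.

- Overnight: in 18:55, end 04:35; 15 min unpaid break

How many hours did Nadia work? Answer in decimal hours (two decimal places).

9.42 hours

Overnight: 18:55 → midnight = 5 h 5 min; midnight → 04:35 = 4 h 35 min; span 9 h 40 min; less 15 min break → 9 h 25 min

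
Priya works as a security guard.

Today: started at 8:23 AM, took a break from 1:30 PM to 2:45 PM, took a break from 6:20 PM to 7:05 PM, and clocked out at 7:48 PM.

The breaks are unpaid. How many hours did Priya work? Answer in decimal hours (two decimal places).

Today: 8:23 AM–7:48 PM = 11 h 25 min; less 120 min break → 9 h 25 min

9.42 hours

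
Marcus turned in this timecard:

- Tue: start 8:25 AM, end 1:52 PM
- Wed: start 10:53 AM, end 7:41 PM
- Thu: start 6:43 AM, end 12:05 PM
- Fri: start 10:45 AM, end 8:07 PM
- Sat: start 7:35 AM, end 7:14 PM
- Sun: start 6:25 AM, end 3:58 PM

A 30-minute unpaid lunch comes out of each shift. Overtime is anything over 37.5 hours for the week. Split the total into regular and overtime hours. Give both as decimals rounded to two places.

Tue: 8:25 AM–1:52 PM = 5 h 27 min; less 30 min break → 4 h 57 min
Wed: 10:53 AM–7:41 PM = 8 h 48 min; less 30 min break → 8 h 18 min
Thu: 6:43 AM–12:05 PM = 5 h 22 min; less 30 min break → 4 h 52 min
Fri: 10:45 AM–8:07 PM = 9 h 22 min; less 30 min break → 8 h 52 min
Sat: 7:35 AM–7:14 PM = 11 h 39 min; less 30 min break → 11 h 9 min
Sun: 6:25 AM–3:58 PM = 9 h 33 min; less 30 min break → 9 h 3 min
Total worked: 47 h 11 min = 47.18 h.
Threshold 37.5 h → overtime 9 h 41 min, regular 37 h 30 min.

Regular 37.50 hours, overtime 9.68 hours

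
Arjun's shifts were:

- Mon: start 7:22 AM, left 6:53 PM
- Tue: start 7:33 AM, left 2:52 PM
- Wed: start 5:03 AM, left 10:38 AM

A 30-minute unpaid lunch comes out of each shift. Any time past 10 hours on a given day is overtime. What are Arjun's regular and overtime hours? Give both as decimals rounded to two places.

Mon: 7:22 AM–6:53 PM = 11 h 31 min; less 30 min break → 11 h 1 min
Tue: 7:33 AM–2:52 PM = 7 h 19 min; less 30 min break → 6 h 49 min
Wed: 5:03 AM–10:38 AM = 5 h 35 min; less 30 min break → 5 h 5 min
Mon reg 10 h 0 min / OT 1 h 1 min; Tue reg 6 h 49 min / OT 0 h 0 min; Wed reg 5 h 5 min / OT 0 h 0 min.
Totals: regular 21 h 54 min, overtime 1 h 1 min.

Regular 21.90 hours, overtime 1.02 hours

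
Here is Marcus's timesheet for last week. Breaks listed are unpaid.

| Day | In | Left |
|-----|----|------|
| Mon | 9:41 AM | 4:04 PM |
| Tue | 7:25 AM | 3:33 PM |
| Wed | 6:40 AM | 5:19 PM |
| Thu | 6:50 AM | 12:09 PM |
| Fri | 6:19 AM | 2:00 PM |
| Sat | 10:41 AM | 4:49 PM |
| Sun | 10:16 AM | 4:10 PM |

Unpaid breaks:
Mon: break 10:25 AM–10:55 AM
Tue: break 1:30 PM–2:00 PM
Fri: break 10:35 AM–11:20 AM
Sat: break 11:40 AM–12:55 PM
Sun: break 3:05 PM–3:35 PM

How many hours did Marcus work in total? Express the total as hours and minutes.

Mon: 9:41 AM–4:04 PM = 6 h 23 min; less 30 min break → 5 h 53 min
Tue: 7:25 AM–3:33 PM = 8 h 8 min; less 30 min break → 7 h 38 min
Wed: 6:40 AM–5:19 PM = 10 h 39 min
Thu: 6:50 AM–12:09 PM = 5 h 19 min
Fri: 6:19 AM–2:00 PM = 7 h 41 min; less 45 min break → 6 h 56 min
Sat: 10:41 AM–4:49 PM = 6 h 8 min; less 75 min break → 4 h 53 min
Sun: 10:16 AM–4:10 PM = 5 h 54 min; less 30 min break → 5 h 24 min
Total: 5 h 53 min + 7 h 38 min + 10 h 39 min + 5 h 19 min + 6 h 56 min + 4 h 53 min + 5 h 24 min = 46 h 42 min.

46 h 42 min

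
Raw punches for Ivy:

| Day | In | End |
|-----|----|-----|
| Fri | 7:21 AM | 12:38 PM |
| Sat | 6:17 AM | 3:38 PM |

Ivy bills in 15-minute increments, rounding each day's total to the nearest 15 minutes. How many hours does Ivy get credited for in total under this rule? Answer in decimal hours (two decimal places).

Fri: 7:21 AM–12:38 PM = 5 h 17 min → rounds to 5 h 15 min
Sat: 6:17 AM–3:38 PM = 9 h 21 min → rounds to 9 h 15 min
Total credited: 14 h 30 min.

14.50 hours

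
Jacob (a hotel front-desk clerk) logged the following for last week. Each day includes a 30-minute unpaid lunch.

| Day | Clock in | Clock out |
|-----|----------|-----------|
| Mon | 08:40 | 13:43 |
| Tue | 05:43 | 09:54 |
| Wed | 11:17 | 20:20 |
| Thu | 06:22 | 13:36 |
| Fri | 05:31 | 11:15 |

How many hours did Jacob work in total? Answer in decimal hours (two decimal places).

Mon: 08:40–13:43 = 5 h 3 min; less 30 min break → 4 h 33 min
Tue: 05:43–09:54 = 4 h 11 min; less 30 min break → 3 h 41 min
Wed: 11:17–20:20 = 9 h 3 min; less 30 min break → 8 h 33 min
Thu: 06:22–13:36 = 7 h 14 min; less 30 min break → 6 h 44 min
Fri: 05:31–11:15 = 5 h 44 min; less 30 min break → 5 h 14 min
Total: 4 h 33 min + 3 h 41 min + 8 h 33 min + 6 h 44 min + 5 h 14 min = 28 h 45 min.

28.75 hours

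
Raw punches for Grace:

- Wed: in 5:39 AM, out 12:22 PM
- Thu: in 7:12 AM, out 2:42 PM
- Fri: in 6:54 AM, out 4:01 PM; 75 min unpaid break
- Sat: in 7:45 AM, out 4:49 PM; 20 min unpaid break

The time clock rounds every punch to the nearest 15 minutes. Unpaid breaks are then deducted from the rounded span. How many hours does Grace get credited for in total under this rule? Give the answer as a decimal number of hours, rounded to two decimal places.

30.42 hours

Wed: in 5:39 AM→5:45 AM, out 12:22 PM→12:15 PM; 6 h 30 min
Thu: in 7:12 AM→7:15 AM, out 2:42 PM→2:45 PM; 7 h 30 min
Fri: in 6:54 AM→7:00 AM, out 4:01 PM→4:00 PM; 9 h 0 min − 75 min = 7 h 45 min
Sat: in 7:45 AM→7:45 AM, out 4:49 PM→4:45 PM; 9 h 0 min − 20 min = 8 h 40 min
Total credited: 30 h 25 min.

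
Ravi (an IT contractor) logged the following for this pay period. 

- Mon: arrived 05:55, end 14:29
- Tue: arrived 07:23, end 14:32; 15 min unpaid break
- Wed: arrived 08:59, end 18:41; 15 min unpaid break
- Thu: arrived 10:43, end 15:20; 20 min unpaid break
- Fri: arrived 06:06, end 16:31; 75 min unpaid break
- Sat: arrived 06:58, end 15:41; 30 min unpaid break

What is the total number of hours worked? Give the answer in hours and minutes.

46 h 35 min

Mon: 05:55–14:29 = 8 h 34 min
Tue: 07:23–14:32 = 7 h 9 min; less 15 min break → 6 h 54 min
Wed: 08:59–18:41 = 9 h 42 min; less 15 min break → 9 h 27 min
Thu: 10:43–15:20 = 4 h 37 min; less 20 min break → 4 h 17 min
Fri: 06:06–16:31 = 10 h 25 min; less 75 min break → 9 h 10 min
Sat: 06:58–15:41 = 8 h 43 min; less 30 min break → 8 h 13 min
Total: 8 h 34 min + 6 h 54 min + 9 h 27 min + 4 h 17 min + 9 h 10 min + 8 h 13 min = 46 h 35 min.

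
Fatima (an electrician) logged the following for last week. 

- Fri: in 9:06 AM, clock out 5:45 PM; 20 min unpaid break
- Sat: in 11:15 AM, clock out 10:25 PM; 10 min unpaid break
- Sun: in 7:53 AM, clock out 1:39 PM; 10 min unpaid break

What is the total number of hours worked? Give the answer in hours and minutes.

24 h 55 min

Fri: 9:06 AM–5:45 PM = 8 h 39 min; less 20 min break → 8 h 19 min
Sat: 11:15 AM–10:25 PM = 11 h 10 min; less 10 min break → 11 h 0 min
Sun: 7:53 AM–1:39 PM = 5 h 46 min; less 10 min break → 5 h 36 min
Total: 8 h 19 min + 11 h 0 min + 5 h 36 min = 24 h 55 min.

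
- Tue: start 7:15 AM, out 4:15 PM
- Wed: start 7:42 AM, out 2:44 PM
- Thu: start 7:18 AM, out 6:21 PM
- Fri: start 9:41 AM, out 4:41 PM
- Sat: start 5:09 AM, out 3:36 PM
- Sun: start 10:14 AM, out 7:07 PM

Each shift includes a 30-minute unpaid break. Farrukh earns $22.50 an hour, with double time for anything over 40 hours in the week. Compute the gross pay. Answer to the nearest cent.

$1368.75

Tue: 7:15 AM–4:15 PM = 9 h 0 min; less 30 min break → 8 h 30 min
Wed: 7:42 AM–2:44 PM = 7 h 2 min; less 30 min break → 6 h 32 min
Thu: 7:18 AM–6:21 PM = 11 h 3 min; less 30 min break → 10 h 33 min
Fri: 9:41 AM–4:41 PM = 7 h 0 min; less 30 min break → 6 h 30 min
Sat: 5:09 AM–3:36 PM = 10 h 27 min; less 30 min break → 9 h 57 min
Sun: 10:14 AM–7:07 PM = 8 h 53 min; less 30 min break → 8 h 23 min
Total worked: 50 h 25 min = 3025 min.
Regular 40 h 0 min = 2400 min at $22.50/h; overtime 10 h 25 min = 625 min at $45.00/h.
Pay = (2400 × $22.50 + 625 × $45.00) ÷ 60 = $1368.75.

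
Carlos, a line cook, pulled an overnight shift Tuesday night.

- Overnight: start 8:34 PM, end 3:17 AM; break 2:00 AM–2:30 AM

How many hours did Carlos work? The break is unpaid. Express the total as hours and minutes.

Overnight: 8:34 PM → midnight = 3 h 26 min; midnight → 3:17 AM = 3 h 17 min; span 6 h 43 min; less 30 min break → 6 h 13 min

6 h 13 min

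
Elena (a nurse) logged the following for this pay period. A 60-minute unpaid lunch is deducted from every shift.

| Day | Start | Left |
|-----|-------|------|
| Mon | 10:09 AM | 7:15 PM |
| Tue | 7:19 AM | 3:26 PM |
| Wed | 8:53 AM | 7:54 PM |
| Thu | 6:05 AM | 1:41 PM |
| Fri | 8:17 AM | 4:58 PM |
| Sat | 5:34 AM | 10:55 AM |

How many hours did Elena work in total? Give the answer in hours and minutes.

43 h 52 min

Mon: 10:09 AM–7:15 PM = 9 h 6 min; less 60 min break → 8 h 6 min
Tue: 7:19 AM–3:26 PM = 8 h 7 min; less 60 min break → 7 h 7 min
Wed: 8:53 AM–7:54 PM = 11 h 1 min; less 60 min break → 10 h 1 min
Thu: 6:05 AM–1:41 PM = 7 h 36 min; less 60 min break → 6 h 36 min
Fri: 8:17 AM–4:58 PM = 8 h 41 min; less 60 min break → 7 h 41 min
Sat: 5:34 AM–10:55 AM = 5 h 21 min; less 60 min break → 4 h 21 min
Total: 8 h 6 min + 7 h 7 min + 10 h 1 min + 6 h 36 min + 7 h 41 min + 4 h 21 min = 43 h 52 min.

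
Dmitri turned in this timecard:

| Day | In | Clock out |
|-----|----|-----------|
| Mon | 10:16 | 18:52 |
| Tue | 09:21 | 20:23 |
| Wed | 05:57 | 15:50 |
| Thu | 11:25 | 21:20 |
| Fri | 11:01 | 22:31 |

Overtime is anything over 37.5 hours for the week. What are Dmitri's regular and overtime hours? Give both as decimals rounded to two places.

Regular 37.50 hours, overtime 13.43 hours

Mon: 10:16–18:52 = 8 h 36 min
Tue: 09:21–20:23 = 11 h 2 min
Wed: 05:57–15:50 = 9 h 53 min
Thu: 11:25–21:20 = 9 h 55 min
Fri: 11:01–22:31 = 11 h 30 min
Total worked: 50 h 56 min = 50.93 h.
Threshold 37.5 h → overtime 13 h 26 min, regular 37 h 30 min.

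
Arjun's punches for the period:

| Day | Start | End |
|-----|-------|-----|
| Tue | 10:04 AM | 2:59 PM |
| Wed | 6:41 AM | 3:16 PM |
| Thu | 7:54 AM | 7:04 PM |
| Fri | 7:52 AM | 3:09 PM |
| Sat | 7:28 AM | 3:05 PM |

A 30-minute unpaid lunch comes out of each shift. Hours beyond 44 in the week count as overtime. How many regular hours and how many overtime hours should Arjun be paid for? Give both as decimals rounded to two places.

Tue: 10:04 AM–2:59 PM = 4 h 55 min; less 30 min break → 4 h 25 min
Wed: 6:41 AM–3:16 PM = 8 h 35 min; less 30 min break → 8 h 5 min
Thu: 7:54 AM–7:04 PM = 11 h 10 min; less 30 min break → 10 h 40 min
Fri: 7:52 AM–3:09 PM = 7 h 17 min; less 30 min break → 6 h 47 min
Sat: 7:28 AM–3:05 PM = 7 h 37 min; less 30 min break → 7 h 7 min
Total worked: 37 h 4 min = 37.07 h.
Threshold 44 h → overtime 0 h 0 min, regular 37 h 4 min.

Regular 37.07 hours, overtime 0.00 hours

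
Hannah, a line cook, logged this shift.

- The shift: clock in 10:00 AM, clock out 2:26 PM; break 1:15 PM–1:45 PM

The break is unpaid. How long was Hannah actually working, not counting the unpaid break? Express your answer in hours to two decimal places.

3.93 hours

The shift: 10:00 AM–2:26 PM = 4 h 26 min; less 30 min break → 3 h 56 min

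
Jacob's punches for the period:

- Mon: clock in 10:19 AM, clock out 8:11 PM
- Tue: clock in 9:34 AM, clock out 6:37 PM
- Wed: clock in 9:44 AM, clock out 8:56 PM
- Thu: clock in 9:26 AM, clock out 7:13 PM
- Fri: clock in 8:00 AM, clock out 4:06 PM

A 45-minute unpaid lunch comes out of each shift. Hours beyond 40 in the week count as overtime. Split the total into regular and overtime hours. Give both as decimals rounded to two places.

Mon: 10:19 AM–8:11 PM = 9 h 52 min; less 45 min break → 9 h 7 min
Tue: 9:34 AM–6:37 PM = 9 h 3 min; less 45 min break → 8 h 18 min
Wed: 9:44 AM–8:56 PM = 11 h 12 min; less 45 min break → 10 h 27 min
Thu: 9:26 AM–7:13 PM = 9 h 47 min; less 45 min break → 9 h 2 min
Fri: 8:00 AM–4:06 PM = 8 h 6 min; less 45 min break → 7 h 21 min
Total worked: 44 h 15 min = 44.25 h.
Threshold 40 h → overtime 4 h 15 min, regular 40 h 0 min.

Regular 40.00 hours, overtime 4.25 hours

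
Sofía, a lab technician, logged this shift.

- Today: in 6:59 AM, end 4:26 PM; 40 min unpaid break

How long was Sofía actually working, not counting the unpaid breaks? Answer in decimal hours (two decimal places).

Today: 6:59 AM–4:26 PM = 9 h 27 min; less 40 min break → 8 h 47 min

8.78 hours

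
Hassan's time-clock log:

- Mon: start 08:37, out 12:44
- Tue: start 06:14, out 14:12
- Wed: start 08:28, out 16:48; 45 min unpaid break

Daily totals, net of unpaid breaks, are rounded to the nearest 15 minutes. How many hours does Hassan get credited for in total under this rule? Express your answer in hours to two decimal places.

19.50 hours

Mon: 08:37–12:44 = 4 h 7 min → rounds to 4 h 0 min
Tue: 06:14–14:12 = 7 h 58 min → rounds to 8 h 0 min
Wed: 08:28–16:48 = 8 h 20 min − 45 min = 7 h 35 min → rounds to 7 h 30 min
Total credited: 19 h 30 min.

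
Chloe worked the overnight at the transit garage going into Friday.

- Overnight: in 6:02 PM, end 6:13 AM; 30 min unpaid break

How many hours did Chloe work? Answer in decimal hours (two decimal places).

11.68 hours

Overnight: 6:02 PM → midnight = 5 h 58 min; midnight → 6:13 AM = 6 h 13 min; span 12 h 11 min; less 30 min break → 11 h 41 min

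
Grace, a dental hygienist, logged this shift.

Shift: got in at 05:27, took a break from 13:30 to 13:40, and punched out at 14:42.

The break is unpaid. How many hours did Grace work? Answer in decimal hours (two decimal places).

9.08 hours

Shift: 05:27–14:42 = 9 h 15 min; less 10 min break → 9 h 5 min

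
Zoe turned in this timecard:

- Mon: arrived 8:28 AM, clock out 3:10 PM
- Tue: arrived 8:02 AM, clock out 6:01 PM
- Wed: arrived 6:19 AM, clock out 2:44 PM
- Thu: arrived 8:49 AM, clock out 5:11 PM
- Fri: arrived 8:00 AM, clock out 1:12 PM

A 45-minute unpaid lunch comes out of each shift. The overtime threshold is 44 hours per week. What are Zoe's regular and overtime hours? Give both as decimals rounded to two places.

Mon: 8:28 AM–3:10 PM = 6 h 42 min; less 45 min break → 5 h 57 min
Tue: 8:02 AM–6:01 PM = 9 h 59 min; less 45 min break → 9 h 14 min
Wed: 6:19 AM–2:44 PM = 8 h 25 min; less 45 min break → 7 h 40 min
Thu: 8:49 AM–5:11 PM = 8 h 22 min; less 45 min break → 7 h 37 min
Fri: 8:00 AM–1:12 PM = 5 h 12 min; less 45 min break → 4 h 27 min
Total worked: 34 h 55 min = 34.92 h.
Threshold 44 h → overtime 0 h 0 min, regular 34 h 55 min.

Regular 34.92 hours, overtime 0.00 hours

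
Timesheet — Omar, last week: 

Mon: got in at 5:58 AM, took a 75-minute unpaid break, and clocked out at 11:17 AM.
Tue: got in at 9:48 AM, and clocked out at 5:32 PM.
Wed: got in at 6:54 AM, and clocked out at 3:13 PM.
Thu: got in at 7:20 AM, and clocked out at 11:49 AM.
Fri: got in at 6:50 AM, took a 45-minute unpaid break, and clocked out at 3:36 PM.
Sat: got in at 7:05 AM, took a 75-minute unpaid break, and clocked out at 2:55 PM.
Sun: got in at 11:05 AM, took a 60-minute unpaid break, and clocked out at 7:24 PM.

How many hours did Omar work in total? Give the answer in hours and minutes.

46 h 31 min

Mon: 5:58 AM–11:17 AM = 5 h 19 min; less 75 min break → 4 h 4 min
Tue: 9:48 AM–5:32 PM = 7 h 44 min
Wed: 6:54 AM–3:13 PM = 8 h 19 min
Thu: 7:20 AM–11:49 AM = 4 h 29 min
Fri: 6:50 AM–3:36 PM = 8 h 46 min; less 45 min break → 8 h 1 min
Sat: 7:05 AM–2:55 PM = 7 h 50 min; less 75 min break → 6 h 35 min
Sun: 11:05 AM–7:24 PM = 8 h 19 min; less 60 min break → 7 h 19 min
Total: 4 h 4 min + 7 h 44 min + 8 h 19 min + 4 h 29 min + 8 h 1 min + 6 h 35 min + 7 h 19 min = 46 h 31 min.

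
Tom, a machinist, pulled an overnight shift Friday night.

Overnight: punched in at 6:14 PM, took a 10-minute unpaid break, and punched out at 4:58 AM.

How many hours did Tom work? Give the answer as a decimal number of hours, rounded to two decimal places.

10.57 hours

Overnight: 6:14 PM → midnight = 5 h 46 min; midnight → 4:58 AM = 4 h 58 min; span 10 h 44 min; less 10 min break → 10 h 34 min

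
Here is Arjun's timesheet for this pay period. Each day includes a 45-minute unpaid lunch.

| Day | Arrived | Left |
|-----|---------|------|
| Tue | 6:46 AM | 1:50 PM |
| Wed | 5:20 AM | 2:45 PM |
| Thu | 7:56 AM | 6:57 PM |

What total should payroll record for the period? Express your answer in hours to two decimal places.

25.25 hours

Tue: 6:46 AM–1:50 PM = 7 h 4 min; less 45 min break → 6 h 19 min
Wed: 5:20 AM–2:45 PM = 9 h 25 min; less 45 min break → 8 h 40 min
Thu: 7:56 AM–6:57 PM = 11 h 1 min; less 45 min break → 10 h 16 min
Total: 6 h 19 min + 8 h 40 min + 10 h 16 min = 25 h 15 min.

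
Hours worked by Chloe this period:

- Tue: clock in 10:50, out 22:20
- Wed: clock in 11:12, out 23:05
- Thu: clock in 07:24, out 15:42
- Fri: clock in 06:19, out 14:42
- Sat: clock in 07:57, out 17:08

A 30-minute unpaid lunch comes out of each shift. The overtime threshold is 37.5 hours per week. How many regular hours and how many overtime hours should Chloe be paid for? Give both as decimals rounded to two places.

Regular 37.50 hours, overtime 9.25 hours

Tue: 10:50–22:20 = 11 h 30 min; less 30 min break → 11 h 0 min
Wed: 11:12–23:05 = 11 h 53 min; less 30 min break → 11 h 23 min
Thu: 07:24–15:42 = 8 h 18 min; less 30 min break → 7 h 48 min
Fri: 06:19–14:42 = 8 h 23 min; less 30 min break → 7 h 53 min
Sat: 07:57–17:08 = 9 h 11 min; less 30 min break → 8 h 41 min
Total worked: 46 h 45 min = 46.75 h.
Threshold 37.5 h → overtime 9 h 15 min, regular 37 h 30 min.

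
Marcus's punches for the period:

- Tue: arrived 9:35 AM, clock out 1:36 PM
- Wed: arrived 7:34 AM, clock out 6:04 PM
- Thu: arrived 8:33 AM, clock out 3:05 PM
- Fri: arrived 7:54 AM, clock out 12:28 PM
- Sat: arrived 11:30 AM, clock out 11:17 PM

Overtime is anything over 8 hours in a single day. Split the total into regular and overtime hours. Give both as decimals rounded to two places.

Tue: 9:35 AM–1:36 PM = 4 h 1 min
Wed: 7:34 AM–6:04 PM = 10 h 30 min
Thu: 8:33 AM–3:05 PM = 6 h 32 min
Fri: 7:54 AM–12:28 PM = 4 h 34 min
Sat: 11:30 AM–11:17 PM = 11 h 47 min
Tue reg 4 h 1 min / OT 0 h 0 min; Wed reg 8 h 0 min / OT 2 h 30 min; Thu reg 6 h 32 min / OT 0 h 0 min; Fri reg 4 h 34 min / OT 0 h 0 min; Sat reg 8 h 0 min / OT 3 h 47 min.
Totals: regular 31 h 7 min, overtime 6 h 17 min.

Regular 31.12 hours, overtime 6.28 hours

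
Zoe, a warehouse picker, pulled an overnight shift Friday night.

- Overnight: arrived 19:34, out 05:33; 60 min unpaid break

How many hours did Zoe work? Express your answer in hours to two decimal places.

8.98 hours

Overnight: 19:34 → midnight = 4 h 26 min; midnight → 05:33 = 5 h 33 min; span 9 h 59 min; less 60 min break → 8 h 59 min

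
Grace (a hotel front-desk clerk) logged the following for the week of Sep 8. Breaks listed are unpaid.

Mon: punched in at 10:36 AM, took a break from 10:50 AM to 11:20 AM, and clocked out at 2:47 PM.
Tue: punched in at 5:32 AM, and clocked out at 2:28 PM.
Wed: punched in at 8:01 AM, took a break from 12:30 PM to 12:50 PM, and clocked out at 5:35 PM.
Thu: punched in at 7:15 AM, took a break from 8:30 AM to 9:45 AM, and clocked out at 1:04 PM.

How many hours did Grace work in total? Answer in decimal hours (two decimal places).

26.42 hours

Mon: 10:36 AM–2:47 PM = 4 h 11 min; less 30 min break → 3 h 41 min
Tue: 5:32 AM–2:28 PM = 8 h 56 min
Wed: 8:01 AM–5:35 PM = 9 h 34 min; less 20 min break → 9 h 14 min
Thu: 7:15 AM–1:04 PM = 5 h 49 min; less 75 min break → 4 h 34 min
Total: 3 h 41 min + 8 h 56 min + 9 h 14 min + 4 h 34 min = 26 h 25 min.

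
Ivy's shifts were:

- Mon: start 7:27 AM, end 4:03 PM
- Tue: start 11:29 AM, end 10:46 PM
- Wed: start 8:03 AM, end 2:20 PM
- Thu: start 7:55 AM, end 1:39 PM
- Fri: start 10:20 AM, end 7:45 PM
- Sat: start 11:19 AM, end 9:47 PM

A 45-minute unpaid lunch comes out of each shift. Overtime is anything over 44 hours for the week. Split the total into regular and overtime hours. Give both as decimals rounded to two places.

Regular 44.00 hours, overtime 3.28 hours

Mon: 7:27 AM–4:03 PM = 8 h 36 min; less 45 min break → 7 h 51 min
Tue: 11:29 AM–10:46 PM = 11 h 17 min; less 45 min break → 10 h 32 min
Wed: 8:03 AM–2:20 PM = 6 h 17 min; less 45 min break → 5 h 32 min
Thu: 7:55 AM–1:39 PM = 5 h 44 min; less 45 min break → 4 h 59 min
Fri: 10:20 AM–7:45 PM = 9 h 25 min; less 45 min break → 8 h 40 min
Sat: 11:19 AM–9:47 PM = 10 h 28 min; less 45 min break → 9 h 43 min
Total worked: 47 h 17 min = 47.28 h.
Threshold 44 h → overtime 3 h 17 min, regular 44 h 0 min.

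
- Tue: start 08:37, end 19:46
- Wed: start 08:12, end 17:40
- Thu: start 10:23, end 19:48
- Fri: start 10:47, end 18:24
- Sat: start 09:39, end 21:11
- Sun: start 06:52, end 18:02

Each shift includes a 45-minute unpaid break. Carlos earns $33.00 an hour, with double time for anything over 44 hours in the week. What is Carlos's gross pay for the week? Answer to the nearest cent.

Tue: 08:37–19:46 = 11 h 9 min; less 45 min break → 10 h 24 min
Wed: 08:12–17:40 = 9 h 28 min; less 45 min break → 8 h 43 min
Thu: 10:23–19:48 = 9 h 25 min; less 45 min break → 8 h 40 min
Fri: 10:47–18:24 = 7 h 37 min; less 45 min break → 6 h 52 min
Sat: 09:39–21:11 = 11 h 32 min; less 45 min break → 10 h 47 min
Sun: 06:52–18:02 = 11 h 10 min; less 45 min break → 10 h 25 min
Total worked: 55 h 51 min = 3351 min.
Regular 44 h 0 min = 2640 min at $33.00/h; overtime 11 h 51 min = 711 min at $66.00/h.
Pay = (2640 × $33.00 + 711 × $66.00) ÷ 60 = $2234.10.

$2234.10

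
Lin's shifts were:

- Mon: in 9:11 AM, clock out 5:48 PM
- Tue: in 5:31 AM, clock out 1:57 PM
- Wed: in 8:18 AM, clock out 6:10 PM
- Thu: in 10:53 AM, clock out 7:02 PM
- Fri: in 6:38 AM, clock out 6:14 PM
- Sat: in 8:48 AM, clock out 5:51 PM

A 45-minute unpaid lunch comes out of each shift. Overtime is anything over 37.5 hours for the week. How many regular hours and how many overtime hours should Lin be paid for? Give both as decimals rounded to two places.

Mon: 9:11 AM–5:48 PM = 8 h 37 min; less 45 min break → 7 h 52 min
Tue: 5:31 AM–1:57 PM = 8 h 26 min; less 45 min break → 7 h 41 min
Wed: 8:18 AM–6:10 PM = 9 h 52 min; less 45 min break → 9 h 7 min
Thu: 10:53 AM–7:02 PM = 8 h 9 min; less 45 min break → 7 h 24 min
Fri: 6:38 AM–6:14 PM = 11 h 36 min; less 45 min break → 10 h 51 min
Sat: 8:48 AM–5:51 PM = 9 h 3 min; less 45 min break → 8 h 18 min
Total worked: 51 h 13 min = 51.22 h.
Threshold 37.5 h → overtime 13 h 43 min, regular 37 h 30 min.

Regular 37.50 hours, overtime 13.72 hours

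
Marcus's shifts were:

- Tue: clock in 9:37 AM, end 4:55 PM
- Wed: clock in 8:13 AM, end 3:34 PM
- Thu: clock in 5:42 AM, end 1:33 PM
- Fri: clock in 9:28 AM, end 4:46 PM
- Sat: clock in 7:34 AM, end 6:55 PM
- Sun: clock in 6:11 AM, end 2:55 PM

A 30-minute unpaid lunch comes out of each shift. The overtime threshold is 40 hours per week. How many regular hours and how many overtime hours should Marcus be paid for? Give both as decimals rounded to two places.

Tue: 9:37 AM–4:55 PM = 7 h 18 min; less 30 min break → 6 h 48 min
Wed: 8:13 AM–3:34 PM = 7 h 21 min; less 30 min break → 6 h 51 min
Thu: 5:42 AM–1:33 PM = 7 h 51 min; less 30 min break → 7 h 21 min
Fri: 9:28 AM–4:46 PM = 7 h 18 min; less 30 min break → 6 h 48 min
Sat: 7:34 AM–6:55 PM = 11 h 21 min; less 30 min break → 10 h 51 min
Sun: 6:11 AM–2:55 PM = 8 h 44 min; less 30 min break → 8 h 14 min
Total worked: 46 h 53 min = 46.88 h.
Threshold 40 h → overtime 6 h 53 min, regular 40 h 0 min.

Regular 40.00 hours, overtime 6.88 hours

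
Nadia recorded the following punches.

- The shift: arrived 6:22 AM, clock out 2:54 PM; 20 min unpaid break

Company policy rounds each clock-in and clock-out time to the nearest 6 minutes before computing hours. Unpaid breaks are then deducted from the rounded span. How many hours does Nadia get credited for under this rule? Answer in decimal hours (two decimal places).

The shift: in 6:22 AM→6:24 AM, out 2:54 PM→2:54 PM; 8 h 30 min − 20 min = 8 h 10 min

8.17 hours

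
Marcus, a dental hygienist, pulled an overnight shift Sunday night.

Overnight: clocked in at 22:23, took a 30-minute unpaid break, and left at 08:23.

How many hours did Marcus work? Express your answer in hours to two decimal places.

Overnight: 22:23 → midnight = 1 h 37 min; midnight → 08:23 = 8 h 23 min; span 10 h 0 min; less 30 min break → 9 h 30 min

9.50 hours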